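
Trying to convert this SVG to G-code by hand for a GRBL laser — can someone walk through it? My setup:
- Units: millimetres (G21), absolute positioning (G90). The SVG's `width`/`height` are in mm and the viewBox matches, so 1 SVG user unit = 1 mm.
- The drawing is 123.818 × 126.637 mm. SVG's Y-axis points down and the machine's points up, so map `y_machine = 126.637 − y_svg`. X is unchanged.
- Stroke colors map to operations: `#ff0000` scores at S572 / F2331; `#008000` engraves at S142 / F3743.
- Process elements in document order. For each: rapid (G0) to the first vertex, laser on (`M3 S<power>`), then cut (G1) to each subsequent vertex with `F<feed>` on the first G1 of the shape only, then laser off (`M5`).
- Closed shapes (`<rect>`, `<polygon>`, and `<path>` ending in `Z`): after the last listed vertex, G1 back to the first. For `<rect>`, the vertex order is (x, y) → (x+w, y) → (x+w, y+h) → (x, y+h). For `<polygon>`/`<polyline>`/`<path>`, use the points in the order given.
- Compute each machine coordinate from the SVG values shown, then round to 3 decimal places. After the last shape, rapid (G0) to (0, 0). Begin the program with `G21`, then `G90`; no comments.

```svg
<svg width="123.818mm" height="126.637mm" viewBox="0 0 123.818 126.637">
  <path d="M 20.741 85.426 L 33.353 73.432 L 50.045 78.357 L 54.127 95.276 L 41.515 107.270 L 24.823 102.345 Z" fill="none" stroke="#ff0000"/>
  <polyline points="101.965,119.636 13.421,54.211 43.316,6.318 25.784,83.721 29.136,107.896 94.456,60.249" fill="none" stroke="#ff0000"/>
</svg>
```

1 u = 1 mm; y_m = 126.637 − y.

[1] `<path>` regular polygon, #ff0000→score S572 F2331: (20.741,41.211) → (33.353,53.205) → (50.045,48.280) → (54.127,31.361) → (41.515,19.367) → (24.823,24.292) → (20.741,41.211) (closed)

[2] `<polyline>` open polyline, #ff0000→score S572 F2331: (101.965,7.001) → (13.421,72.426) → (43.316,120.319) → (25.784,42.916) → (29.136,18.741) → (94.456,66.388)

G21
G90
G0 X20.741 Y41.211
M3 S572
G1 X33.353 Y53.205 F2331
G1 X50.045 Y48.280
G1 X54.127 Y31.361
G1 X41.515 Y19.367
G1 X24.823 Y24.292
G1 X20.741 Y41.211
M5
G0 X101.965 Y7.001
M3 S572
G1 X13.421 Y72.426 F2331
G1 X43.316 Y120.319
G1 X25.784 Y42.916
G1 X29.136 Y18.741
G1 X94.456 Y66.388
M5
G0 X0.000 Y0.000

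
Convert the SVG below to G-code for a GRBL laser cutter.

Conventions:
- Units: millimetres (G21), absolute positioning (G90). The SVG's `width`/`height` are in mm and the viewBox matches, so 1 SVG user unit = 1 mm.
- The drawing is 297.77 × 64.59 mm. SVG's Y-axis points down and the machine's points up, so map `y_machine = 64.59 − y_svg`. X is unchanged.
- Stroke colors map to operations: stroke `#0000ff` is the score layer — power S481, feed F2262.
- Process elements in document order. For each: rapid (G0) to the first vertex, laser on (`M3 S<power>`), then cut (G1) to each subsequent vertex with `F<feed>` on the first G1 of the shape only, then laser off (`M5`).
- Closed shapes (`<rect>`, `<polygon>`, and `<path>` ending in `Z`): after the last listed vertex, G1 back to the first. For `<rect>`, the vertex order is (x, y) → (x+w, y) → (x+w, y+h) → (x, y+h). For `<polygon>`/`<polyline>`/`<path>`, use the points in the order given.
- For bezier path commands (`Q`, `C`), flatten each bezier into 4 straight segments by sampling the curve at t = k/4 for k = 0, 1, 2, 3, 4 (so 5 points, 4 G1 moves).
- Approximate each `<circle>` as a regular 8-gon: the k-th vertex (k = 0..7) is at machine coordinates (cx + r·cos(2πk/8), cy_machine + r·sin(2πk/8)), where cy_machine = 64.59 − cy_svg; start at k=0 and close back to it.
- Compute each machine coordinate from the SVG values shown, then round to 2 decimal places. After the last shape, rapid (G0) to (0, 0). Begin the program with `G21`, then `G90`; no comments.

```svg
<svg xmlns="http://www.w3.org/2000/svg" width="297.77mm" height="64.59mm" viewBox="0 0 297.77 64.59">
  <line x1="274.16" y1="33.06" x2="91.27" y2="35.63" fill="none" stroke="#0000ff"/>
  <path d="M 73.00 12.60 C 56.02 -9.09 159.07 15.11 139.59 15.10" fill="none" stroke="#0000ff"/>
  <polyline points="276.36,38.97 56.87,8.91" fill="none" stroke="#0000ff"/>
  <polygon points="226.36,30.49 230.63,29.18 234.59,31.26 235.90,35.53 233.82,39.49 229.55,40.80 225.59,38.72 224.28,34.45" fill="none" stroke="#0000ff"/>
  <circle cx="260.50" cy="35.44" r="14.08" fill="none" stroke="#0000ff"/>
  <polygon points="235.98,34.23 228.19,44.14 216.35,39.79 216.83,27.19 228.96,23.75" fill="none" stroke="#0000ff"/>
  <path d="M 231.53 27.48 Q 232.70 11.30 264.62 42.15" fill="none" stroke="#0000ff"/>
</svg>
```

viewBox `0 0 297.77 64.59` with mm width/height → 1 unit = 1 mm. Flip: y_m = 64.59 − y_svg.

**Shape 1** — `<line>` line segment, stroke `#0000ff` → score (S481, F2262). Machine vertices: (274.16,31.53) → (91.27,28.96). Open path.

**Shape 2** — `<path>` cubic bezier, stroke `#0000ff` → score (S481, F2262). Control points (SVG): P0=(73.00,12.60), P1=(56.02,-9.09), P2=(159.07,15.11), P3=(139.59,15.10); sampled at t=k/4. Machine vertices: (73.00,51.99) → (78.98,60.75) → (107.23,58.87) → (135.02,52.93) → (139.59,49.49). Open path.

**Shape 3** — `<polyline>` line segment, stroke `#0000ff` → score (S481, F2262). Machine vertices: (276.36,25.62) → (56.87,55.68). Open path.

**Shape 4** — `<polygon>` regular polygon, stroke `#0000ff` → score (S481, F2262). Machine vertices: (226.36,34.10) → (230.63,35.41) → (234.59,33.33) → (235.90,29.06) → (233.82,25.10) → (229.55,23.79) → (225.59,25.87) → (224.28,30.14) → (226.36,34.10). Closed: final G1 returns to the first vertex.

**Shape 5** — `<circle>` circle, stroke `#0000ff` → score (S481, F2262). Machine vertices: (274.58,29.15) → (270.46,39.11) → (260.50,43.23) → (250.54,39.11) → (246.42,29.15) → (250.54,19.19) → (260.50,15.07) → (270.46,19.19) → (274.58,29.15). Closed: final G1 returns to the first vertex.

**Shape 6** — `<polygon>` regular polygon, stroke `#0000ff` → score (S481, F2262). Machine vertices: (235.98,30.36) → (228.19,20.45) → (216.35,24.80) → (216.83,37.40) → (228.96,40.84) → (235.98,30.36). Closed: final G1 returns to the first vertex.

**Shape 7** — `<path>` quadratic bezier, stroke `#0000ff` → score (S481, F2262). Control points (SVG): P0=(231.53,27.48), P1=(232.70,11.30), P2=(264.62,42.15); sampled at t=k/4. Machine vertices: (231.53,37.11) → (234.04,42.26) → (240.39,41.53) → (250.58,34.93) → (264.62,22.44). Open path.

G21
G90
G0 X274.16 Y31.53
M3 S481
G1 X91.27 Y28.96 F2262
M5
G0 X73.00 Y51.99
M3 S481
G1 X78.98 Y60.75 F2262
G1 X107.23 Y58.87
G1 X135.02 Y52.93
G1 X139.59 Y49.49
M5
G0 X276.36 Y25.62
M3 S481
G1 X56.87 Y55.68 F2262
M5
G0 X226.36 Y34.10
M3 S481
G1 X230.63 Y35.41 F2262
G1 X234.59 Y33.33
G1 X235.90 Y29.06
G1 X233.82 Y25.10
G1 X229.55 Y23.79
G1 X225.59 Y25.87
G1 X224.28 Y30.14
G1 X226.36 Y34.10
M5
G0 X274.58 Y29.15
M3 S481
G1 X270.46 Y39.11 F2262
G1 X260.50 Y43.23
G1 X250.54 Y39.11
G1 X246.42 Y29.15
G1 X250.54 Y19.19
G1 X260.50 Y15.07
G1 X270.46 Y19.19
G1 X274.58 Y29.15
M5
G0 X235.98 Y30.36
M3 S481
G1 X228.19 Y20.45 F2262
G1 X216.35 Y24.80
G1 X216.83 Y37.40
G1 X228.96 Y40.84
G1 X235.98 Y30.36
M5
G0 X231.53 Y37.11
M3 S481
G1 X234.04 Y42.26 F2262
G1 X240.39 Y41.53
G1 X250.58 Y34.93
G1 X264.62 Y22.44
M5
G0 X0.00 Y0.00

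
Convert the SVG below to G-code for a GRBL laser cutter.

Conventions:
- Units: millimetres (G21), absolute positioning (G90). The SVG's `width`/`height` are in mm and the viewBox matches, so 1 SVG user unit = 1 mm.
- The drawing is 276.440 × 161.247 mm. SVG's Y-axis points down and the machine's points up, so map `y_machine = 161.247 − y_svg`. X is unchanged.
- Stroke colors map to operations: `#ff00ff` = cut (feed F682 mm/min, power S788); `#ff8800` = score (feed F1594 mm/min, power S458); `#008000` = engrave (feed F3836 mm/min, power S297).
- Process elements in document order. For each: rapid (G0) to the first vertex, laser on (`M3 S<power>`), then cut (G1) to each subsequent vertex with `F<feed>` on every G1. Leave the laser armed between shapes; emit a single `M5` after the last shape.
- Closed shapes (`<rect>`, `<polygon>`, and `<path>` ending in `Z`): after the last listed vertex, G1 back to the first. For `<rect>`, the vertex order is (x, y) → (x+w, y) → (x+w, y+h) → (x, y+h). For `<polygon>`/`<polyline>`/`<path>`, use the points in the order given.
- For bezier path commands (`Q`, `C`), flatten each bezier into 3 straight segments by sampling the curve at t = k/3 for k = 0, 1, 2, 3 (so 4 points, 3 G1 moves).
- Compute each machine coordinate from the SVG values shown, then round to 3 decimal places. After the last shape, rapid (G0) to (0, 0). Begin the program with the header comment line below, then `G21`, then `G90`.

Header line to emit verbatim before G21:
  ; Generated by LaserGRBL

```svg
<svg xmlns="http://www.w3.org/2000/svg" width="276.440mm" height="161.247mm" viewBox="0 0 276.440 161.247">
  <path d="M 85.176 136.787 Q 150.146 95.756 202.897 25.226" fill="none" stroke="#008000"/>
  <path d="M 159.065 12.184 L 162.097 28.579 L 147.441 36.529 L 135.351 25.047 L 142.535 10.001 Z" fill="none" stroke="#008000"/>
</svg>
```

viewBox `0 0 276.440 161.247` with mm width/height → 1 unit = 1 mm. Flip: y_m = 161.247 − y_svg.

**Shape 1** — `<path>` quadratic bezier, stroke `#008000` → engrave (S297, F3836). Control points (SVG): P0=(85.176,136.787), P1=(150.146,95.756), P2=(202.897,25.226); sampled at t=k/3. Machine vertices: (85.176,24.460) → (127.132,55.092) → (166.372,92.279) → (202.897,136.021). Open path.

**Shape 2** — `<path>` regular polygon, stroke `#008000` → engrave (S297, F3836). Machine vertices: (159.065,149.063) → (162.097,132.668) → (147.441,124.718) → (135.351,136.200) → (142.535,151.246) → (159.065,149.063). Closed: final G1 returns to the first vertex.

; Generated by LaserGRBL
G21
G90
G0 X85.176 Y24.460
M3 S297
G1 X127.132 Y55.092 F3836
G1 X166.372 Y92.279 F3836
G1 X202.897 Y136.021 F3836
G0 X159.065 Y149.063
M3 S297
G1 X162.097 Y132.668 F3836
G1 X147.441 Y124.718 F3836
G1 X135.351 Y136.200 F3836
G1 X142.535 Y151.246 F3836
G1 X159.065 Y149.063 F3836
M5
G0 X0.000 Y0.000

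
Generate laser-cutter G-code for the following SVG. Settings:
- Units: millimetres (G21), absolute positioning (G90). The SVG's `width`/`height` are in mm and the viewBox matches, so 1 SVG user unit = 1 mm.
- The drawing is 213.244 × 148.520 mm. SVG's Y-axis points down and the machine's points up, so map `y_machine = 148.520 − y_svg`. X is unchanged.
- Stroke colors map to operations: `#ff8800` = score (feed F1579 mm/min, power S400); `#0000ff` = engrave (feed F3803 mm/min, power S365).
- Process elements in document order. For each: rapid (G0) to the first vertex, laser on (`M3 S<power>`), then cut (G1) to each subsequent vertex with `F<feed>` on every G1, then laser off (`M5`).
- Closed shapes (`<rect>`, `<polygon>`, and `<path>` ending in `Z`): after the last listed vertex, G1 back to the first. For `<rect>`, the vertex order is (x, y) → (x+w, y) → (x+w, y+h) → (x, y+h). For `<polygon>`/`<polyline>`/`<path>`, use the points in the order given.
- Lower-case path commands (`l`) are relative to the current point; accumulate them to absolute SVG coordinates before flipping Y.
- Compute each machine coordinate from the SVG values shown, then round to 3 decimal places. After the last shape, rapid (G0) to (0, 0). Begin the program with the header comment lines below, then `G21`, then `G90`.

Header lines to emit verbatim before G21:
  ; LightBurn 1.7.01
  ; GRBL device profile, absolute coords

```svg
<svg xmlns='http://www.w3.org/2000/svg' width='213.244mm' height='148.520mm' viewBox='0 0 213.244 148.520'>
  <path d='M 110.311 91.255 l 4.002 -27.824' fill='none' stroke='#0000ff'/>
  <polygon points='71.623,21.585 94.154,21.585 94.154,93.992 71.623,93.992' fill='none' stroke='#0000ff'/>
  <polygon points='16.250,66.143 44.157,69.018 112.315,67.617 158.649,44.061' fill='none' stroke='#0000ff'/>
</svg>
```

; LightBurn 1.7.01
; GRBL device profile, absolute coords
G21
G90
G0 X110.311 Y57.265
M3 S365
G1 X114.313 Y85.089 F3803
M5
G0 X71.623 Y126.935
M3 S365
G1 X94.154 Y126.935 F3803
G1 X94.154 Y54.528 F3803
G1 X71.623 Y54.528 F3803
G1 X71.623 Y126.935 F3803
M5
G0 X16.250 Y82.377
M3 S365
G1 X44.157 Y79.502 F3803
G1 X112.315 Y80.903 F3803
G1 X158.649 Y104.459 F3803
G1 X16.250 Y82.377 F3803
M5
G0 X0.000 Y0.000

viewBox `0 0 213.244 148.520` with mm width/height → 1 unit = 1 mm. Flip: y_m = 148.520 − y_svg.

**Shape 1** — `<path>` line segment, stroke `#0000ff` → engrave (S365, F3803). Machine vertices: (110.311,57.265) → (114.313,85.089). Open path.

**Shape 2** — `<polygon>` rectangle, stroke `#0000ff` → engrave (S365, F3803). Machine vertices: (71.623,126.935) → (94.154,126.935) → (94.154,54.528) → (71.623,54.528) → (71.623,126.935). Closed: final G1 returns to the first vertex.

**Shape 3** — `<polygon>` closed polygon, stroke `#0000ff` → engrave (S365, F3803). Machine vertices: (16.250,82.377) → (44.157,79.502) → (112.315,80.903) → (158.649,104.459) → (16.250,82.377). Closed: final G1 returns to the first vertex.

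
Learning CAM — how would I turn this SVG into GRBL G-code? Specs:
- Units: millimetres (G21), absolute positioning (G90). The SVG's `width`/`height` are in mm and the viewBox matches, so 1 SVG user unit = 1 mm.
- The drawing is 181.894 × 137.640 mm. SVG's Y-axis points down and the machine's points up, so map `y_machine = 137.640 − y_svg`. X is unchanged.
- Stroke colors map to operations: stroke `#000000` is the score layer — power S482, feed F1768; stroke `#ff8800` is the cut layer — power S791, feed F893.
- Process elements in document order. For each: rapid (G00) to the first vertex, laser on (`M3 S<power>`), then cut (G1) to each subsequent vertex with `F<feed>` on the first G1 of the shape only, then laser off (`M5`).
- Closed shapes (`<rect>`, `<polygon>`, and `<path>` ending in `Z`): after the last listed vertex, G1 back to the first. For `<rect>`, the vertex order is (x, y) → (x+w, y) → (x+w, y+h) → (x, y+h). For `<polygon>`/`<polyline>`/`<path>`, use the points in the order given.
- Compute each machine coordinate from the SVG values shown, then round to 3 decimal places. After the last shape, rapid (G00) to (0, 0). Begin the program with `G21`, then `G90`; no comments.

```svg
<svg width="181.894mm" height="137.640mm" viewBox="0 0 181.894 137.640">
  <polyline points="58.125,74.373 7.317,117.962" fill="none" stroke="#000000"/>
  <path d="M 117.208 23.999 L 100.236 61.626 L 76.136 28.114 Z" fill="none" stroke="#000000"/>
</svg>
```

G21
G90
G00 X58.125 Y63.267
M3 S482
G1 X7.317 Y19.678 F1768
M5
G00 X117.208 Y113.641
M3 S482
G1 X100.236 Y76.014 F1768
G1 X76.136 Y109.526
G1 X117.208 Y113.641
M5
G00 X0.000 Y0.000

Since the viewBox matches the mm dimensions, user units are millimetres directly. The only transform is the Y-flip y_m = 137.640 − y_svg.

Shape 1 is a line segment drawn with `<polyline>`. Its stroke #000000 means score at S482, F1768. After flipping Y the toolpath is (58.125,63.267) → (7.317,19.678).

Shape 2 is a regular polygon drawn with `<path>`. Its stroke #000000 means score at S482, F1768. After flipping Y the toolpath is (117.208,113.641) → (100.236,76.014) → (76.136,109.526) → (117.208,113.641), returning to the start.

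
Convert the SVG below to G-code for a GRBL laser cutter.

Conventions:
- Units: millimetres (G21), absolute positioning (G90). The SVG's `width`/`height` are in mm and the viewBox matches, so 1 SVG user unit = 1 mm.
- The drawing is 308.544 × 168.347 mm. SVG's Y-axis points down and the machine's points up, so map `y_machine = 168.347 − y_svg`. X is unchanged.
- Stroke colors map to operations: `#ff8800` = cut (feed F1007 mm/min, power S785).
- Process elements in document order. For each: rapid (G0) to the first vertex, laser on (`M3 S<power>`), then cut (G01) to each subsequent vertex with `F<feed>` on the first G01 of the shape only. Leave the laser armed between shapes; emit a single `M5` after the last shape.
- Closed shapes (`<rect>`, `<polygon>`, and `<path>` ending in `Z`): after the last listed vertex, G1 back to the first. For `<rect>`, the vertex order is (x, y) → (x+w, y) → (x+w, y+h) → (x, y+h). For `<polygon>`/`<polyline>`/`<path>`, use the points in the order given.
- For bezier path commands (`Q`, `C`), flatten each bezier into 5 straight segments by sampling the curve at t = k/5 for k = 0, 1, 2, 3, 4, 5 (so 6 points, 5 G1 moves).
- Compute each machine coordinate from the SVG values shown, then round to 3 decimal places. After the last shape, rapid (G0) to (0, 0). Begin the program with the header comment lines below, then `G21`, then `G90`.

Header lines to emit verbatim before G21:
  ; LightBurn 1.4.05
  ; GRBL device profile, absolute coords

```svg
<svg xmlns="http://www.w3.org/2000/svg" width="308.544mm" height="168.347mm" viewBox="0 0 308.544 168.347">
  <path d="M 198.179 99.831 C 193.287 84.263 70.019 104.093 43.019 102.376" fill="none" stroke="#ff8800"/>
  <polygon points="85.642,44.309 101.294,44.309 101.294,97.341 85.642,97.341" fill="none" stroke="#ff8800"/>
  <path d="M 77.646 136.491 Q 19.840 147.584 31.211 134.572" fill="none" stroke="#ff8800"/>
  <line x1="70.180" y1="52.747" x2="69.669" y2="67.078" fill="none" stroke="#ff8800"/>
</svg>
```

; LightBurn 1.4.05
; GRBL device profile, absolute coords
G21
G90
G0 X198.179 Y68.516
M3 S785
G01 X182.756 Y74.065 F1007
G01 X149.225 Y73.851
G01 X107.890 Y70.609
G01 X69.054 Y67.071
G01 X43.019 Y65.971
G0 X85.642 Y124.038
M3 S785
G01 X101.294 Y124.038 F1007
G01 X101.294 Y71.006
G01 X85.642 Y71.006
G01 X85.642 Y124.038
G0 X77.646 Y31.856
M3 S785
G01 X57.291 Y28.383 F1007
G01 X42.470 Y26.838
G01 X33.183 Y27.222
G01 X29.430 Y29.534
G01 X31.211 Y33.775
G0 X70.180 Y115.600
M3 S785
G01 X69.669 Y101.269 F1007
M5
G0 X0.000 Y0.000

viewBox `0 0 308.544 168.347` with mm width/height → 1 unit = 1 mm. Flip: y_m = 168.347 − y_svg.

**Shape 1** — `<path>` cubic bezier, stroke `#ff8800` → cut (S785, F1007). Control points (SVG): P0=(198.179,99.831), P1=(193.287,84.263), P2=(70.019,104.093), P3=(43.019,102.376); sampled at t=k/5. Machine vertices: (198.179,68.516) → (182.756,74.065) → (149.225,73.851) → (107.890,70.609) → (69.054,67.071) → (43.019,65.971). Open path.

**Shape 2** — `<polygon>` rectangle, stroke `#ff8800` → cut (S785, F1007). Machine vertices: (85.642,124.038) → (101.294,124.038) → (101.294,71.006) → (85.642,71.006) → (85.642,124.038). Closed: final G1 returns to the first vertex.

**Shape 3** — `<path>` quadratic bezier, stroke `#ff8800` → cut (S785, F1007). Control points (SVG): P0=(77.646,136.491), P1=(19.840,147.584), P2=(31.211,134.572); sampled at t=k/5. Machine vertices: (77.646,31.856) → (57.291,28.383) → (42.470,26.838) → (33.183,27.222) → (29.430,29.534) → (31.211,33.775). Open path.

**Shape 4** — `<line>` line segment, stroke `#ff8800` → cut (S785, F1007). Machine vertices: (70.180,115.600) → (69.669,101.269). Open path.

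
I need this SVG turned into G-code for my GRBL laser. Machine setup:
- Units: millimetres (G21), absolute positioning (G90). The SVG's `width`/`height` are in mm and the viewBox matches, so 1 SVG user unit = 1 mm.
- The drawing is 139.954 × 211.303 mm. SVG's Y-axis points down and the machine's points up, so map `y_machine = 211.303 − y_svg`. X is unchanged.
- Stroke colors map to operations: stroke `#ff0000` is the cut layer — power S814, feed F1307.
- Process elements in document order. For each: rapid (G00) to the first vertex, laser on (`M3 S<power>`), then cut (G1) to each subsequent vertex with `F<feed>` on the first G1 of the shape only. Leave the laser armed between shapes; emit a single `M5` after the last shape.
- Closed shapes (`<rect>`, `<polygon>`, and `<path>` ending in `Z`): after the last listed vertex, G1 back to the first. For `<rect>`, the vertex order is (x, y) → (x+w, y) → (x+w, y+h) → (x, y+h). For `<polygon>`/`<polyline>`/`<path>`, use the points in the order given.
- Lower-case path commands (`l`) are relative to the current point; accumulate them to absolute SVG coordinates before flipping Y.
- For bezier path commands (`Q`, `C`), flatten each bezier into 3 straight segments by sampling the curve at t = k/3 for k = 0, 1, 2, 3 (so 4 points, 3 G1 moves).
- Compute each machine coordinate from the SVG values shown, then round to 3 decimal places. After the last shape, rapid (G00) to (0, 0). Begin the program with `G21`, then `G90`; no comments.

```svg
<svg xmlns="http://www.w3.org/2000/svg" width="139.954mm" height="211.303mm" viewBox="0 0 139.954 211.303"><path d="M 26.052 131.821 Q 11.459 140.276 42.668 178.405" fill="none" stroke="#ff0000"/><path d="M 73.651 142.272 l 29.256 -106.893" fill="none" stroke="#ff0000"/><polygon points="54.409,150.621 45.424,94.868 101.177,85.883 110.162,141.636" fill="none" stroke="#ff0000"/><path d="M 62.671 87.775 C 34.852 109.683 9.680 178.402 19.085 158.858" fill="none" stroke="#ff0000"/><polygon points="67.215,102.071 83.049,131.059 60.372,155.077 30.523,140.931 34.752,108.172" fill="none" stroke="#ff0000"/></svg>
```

G21
G90
G00 X26.052 Y79.482
M3 S814
G1 X21.412 Y70.548 F1307
G1 X26.951 Y55.020
G1 X42.668 Y32.898
G00 X73.651 Y69.031
M3 S814
G1 X102.907 Y175.924 F1307
G00 X54.409 Y60.682
M3 S814
G1 X45.424 Y116.435 F1307
G1 X101.177 Y125.420
G1 X110.162 Y69.667
G1 X54.409 Y60.682
G00 X62.671 Y123.528
M3 S814
G1 X36.917 Y91.019 F1307
G1 X20.023 Y57.319
G1 X19.085 Y52.445
G00 X67.215 Y109.232
M3 S814
G1 X83.049 Y80.244 F1307
G1 X60.372 Y56.226
G1 X30.523 Y70.372
G1 X34.752 Y103.131
G1 X67.215 Y109.232
M5
G00 X0.000 Y0.000

1 u = 1 mm; y_m = 211.303 − y.

[1] `<path>` quadratic bezier, #ff0000→cut S814 F1307: (26.052,79.482) → (21.412,70.548) → (26.951,55.020) → (42.668,32.898)

[2] `<path>` line segment, #ff0000→cut S814 F1307: (73.651,69.031) → (102.907,175.924)

[3] `<polygon>` regular polygon, #ff0000→cut S814 F1307: (54.409,60.682) → (45.424,116.435) → (101.177,125.420) → (110.162,69.667) → (54.409,60.682) (closed)

[4] `<path>` cubic bezier, #ff0000→cut S814 F1307: (62.671,123.528) → (36.917,91.019) → (20.023,57.319) → (19.085,52.445)

[5] `<polygon>` regular polygon, #ff0000→cut S814 F1307: (67.215,109.232) → (83.049,80.244) → (60.372,56.226) → (30.523,70.372) → (34.752,103.131) → (67.215,109.232) (closed)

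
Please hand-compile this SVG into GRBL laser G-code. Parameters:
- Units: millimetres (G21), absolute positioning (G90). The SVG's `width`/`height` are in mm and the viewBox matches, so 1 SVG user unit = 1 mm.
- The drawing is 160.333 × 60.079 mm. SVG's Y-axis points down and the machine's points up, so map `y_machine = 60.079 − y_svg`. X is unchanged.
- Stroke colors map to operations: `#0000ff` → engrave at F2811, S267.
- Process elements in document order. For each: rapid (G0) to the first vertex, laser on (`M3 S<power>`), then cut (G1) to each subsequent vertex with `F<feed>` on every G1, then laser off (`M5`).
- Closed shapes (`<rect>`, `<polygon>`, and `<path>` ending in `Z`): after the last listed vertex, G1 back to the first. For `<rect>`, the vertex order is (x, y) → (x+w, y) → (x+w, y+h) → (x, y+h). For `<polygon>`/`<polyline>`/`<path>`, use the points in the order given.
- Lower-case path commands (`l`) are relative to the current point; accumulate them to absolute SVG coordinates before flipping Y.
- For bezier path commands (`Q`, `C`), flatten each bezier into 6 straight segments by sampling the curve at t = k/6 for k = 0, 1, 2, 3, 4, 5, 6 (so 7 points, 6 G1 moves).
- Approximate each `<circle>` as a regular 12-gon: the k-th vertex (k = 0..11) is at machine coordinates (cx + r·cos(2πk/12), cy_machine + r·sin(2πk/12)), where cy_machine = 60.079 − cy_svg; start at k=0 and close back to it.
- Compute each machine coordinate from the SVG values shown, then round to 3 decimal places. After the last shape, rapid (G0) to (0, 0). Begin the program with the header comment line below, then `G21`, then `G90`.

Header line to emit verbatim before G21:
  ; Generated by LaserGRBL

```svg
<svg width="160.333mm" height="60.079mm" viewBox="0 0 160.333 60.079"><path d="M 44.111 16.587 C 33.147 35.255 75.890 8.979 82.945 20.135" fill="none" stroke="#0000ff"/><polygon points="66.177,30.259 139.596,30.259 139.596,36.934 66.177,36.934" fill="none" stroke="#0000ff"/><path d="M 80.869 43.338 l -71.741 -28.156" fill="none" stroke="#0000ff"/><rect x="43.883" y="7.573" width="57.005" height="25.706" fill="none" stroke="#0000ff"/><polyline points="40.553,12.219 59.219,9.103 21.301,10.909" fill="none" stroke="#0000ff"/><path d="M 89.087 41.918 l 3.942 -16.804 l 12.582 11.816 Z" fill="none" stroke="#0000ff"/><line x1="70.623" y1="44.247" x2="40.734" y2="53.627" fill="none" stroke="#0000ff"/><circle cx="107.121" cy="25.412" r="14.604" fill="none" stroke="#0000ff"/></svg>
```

; Generated by LaserGRBL
G21
G90
G0 X44.111 Y43.492
M3 S267
G1 X42.691 Y37.522 F2811
G1 X47.738 Y36.754 F2811
G1 X56.771 Y38.901 F2811
G1 X67.305 Y41.674 F2811
G1 X76.857 Y42.784 F2811
G1 X82.945 Y39.944 F2811
M5
G0 X66.177 Y29.820
M3 S267
G1 X139.596 Y29.820 F2811
G1 X139.596 Y23.145 F2811
G1 X66.177 Y23.145 F2811
G1 X66.177 Y29.820 F2811
M5
G0 X80.869 Y16.741
M3 S267
G1 X9.128 Y44.897 F2811
M5
G0 X43.883 Y52.506
M3 S267
G1 X100.888 Y52.506 F2811
G1 X100.888 Y26.800 F2811
G1 X43.883 Y26.800 F2811
G1 X43.883 Y52.506 F2811
M5
G0 X40.553 Y47.860
M3 S267
G1 X59.219 Y50.976 F2811
G1 X21.301 Y49.170 F2811
M5
G0 X89.087 Y18.161
M3 S267
G1 X93.029 Y34.965 F2811
G1 X105.611 Y23.149 F2811
G1 X89.087 Y18.161 F2811
M5
G0 X70.623 Y15.832
M3 S267
G1 X40.734 Y6.452 F2811
M5
G0 X121.725 Y34.667
M3 S267
G1 X119.768 Y41.969 F2811
G1 X114.423 Y47.314 F2811
G1 X107.121 Y49.271 F2811
G1 X99.819 Y47.314 F2811
G1 X94.474 Y41.969 F2811
G1 X92.517 Y34.667 F2811
G1 X94.474 Y27.365 F2811
G1 X99.819 Y22.020 F2811
G1 X107.121 Y20.063 F2811
G1 X114.423 Y22.020 F2811
G1 X119.768 Y27.365 F2811
G1 X121.725 Y34.667 F2811
M5
G0 X0.000 Y0.000

Since the viewBox matches the mm dimensions, user units are millimetres directly. The only transform is the Y-flip y_m = 60.079 − y_svg.

Shape 1 is a cubic bezier drawn with `<path>`. Its stroke #0000ff means engrave at S267, F2811. After flipping Y the toolpath is (44.111,43.492) → (42.691,37.522) → (47.738,36.754) → (56.771,38.901) → (67.305,41.674) → (76.857,42.784) → (82.945,39.944).

Shape 2 is a rectangle drawn with `<polygon>`. Its stroke #0000ff means engrave at S267, F2811. After flipping Y the toolpath is (66.177,29.820) → (139.596,29.820) → (139.596,23.145) → (66.177,23.145) → (66.177,29.820), returning to the start.

Shape 3 is a line segment drawn with `<path>`. Its stroke #0000ff means engrave at S267, F2811. After flipping Y the toolpath is (80.869,16.741) → (9.128,44.897).

Shape 4 is a rectangle drawn with `<rect>`. Its stroke #0000ff means engrave at S267, F2811. After flipping Y the toolpath is (43.883,52.506) → (100.888,52.506) → (100.888,26.800) → (43.883,26.800) → (43.883,52.506), returning to the start.

Shape 5 is a open polyline drawn with `<polyline>`. Its stroke #0000ff means engrave at S267, F2811. After flipping Y the toolpath is (40.553,47.860) → (59.219,50.976) → (21.301,49.170).

Shape 6 is a regular polygon drawn with `<path>`. Its stroke #0000ff means engrave at S267, F2811. After flipping Y the toolpath is (89.087,18.161) → (93.029,34.965) → (105.611,23.149) → (89.087,18.161), returning to the start.

Shape 7 is a line segment drawn with `<line>`. Its stroke #0000ff means engrave at S267, F2811. After flipping Y the toolpath is (70.623,15.832) → (40.734,6.452).

Shape 8 is a circle drawn with `<circle>`. Its stroke #0000ff means engrave at S267, F2811. After flipping Y the toolpath is (121.725,34.667) → (119.768,41.969) → (114.423,47.314) → (107.121,49.271) → (99.819,47.314) → (94.474,41.969) → (92.517,34.667) → (94.474,27.365) → (99.819,22.020) → (107.121,20.063) → (114.423,22.020) → (119.768,27.365) → (121.725,34.667), returning to the start.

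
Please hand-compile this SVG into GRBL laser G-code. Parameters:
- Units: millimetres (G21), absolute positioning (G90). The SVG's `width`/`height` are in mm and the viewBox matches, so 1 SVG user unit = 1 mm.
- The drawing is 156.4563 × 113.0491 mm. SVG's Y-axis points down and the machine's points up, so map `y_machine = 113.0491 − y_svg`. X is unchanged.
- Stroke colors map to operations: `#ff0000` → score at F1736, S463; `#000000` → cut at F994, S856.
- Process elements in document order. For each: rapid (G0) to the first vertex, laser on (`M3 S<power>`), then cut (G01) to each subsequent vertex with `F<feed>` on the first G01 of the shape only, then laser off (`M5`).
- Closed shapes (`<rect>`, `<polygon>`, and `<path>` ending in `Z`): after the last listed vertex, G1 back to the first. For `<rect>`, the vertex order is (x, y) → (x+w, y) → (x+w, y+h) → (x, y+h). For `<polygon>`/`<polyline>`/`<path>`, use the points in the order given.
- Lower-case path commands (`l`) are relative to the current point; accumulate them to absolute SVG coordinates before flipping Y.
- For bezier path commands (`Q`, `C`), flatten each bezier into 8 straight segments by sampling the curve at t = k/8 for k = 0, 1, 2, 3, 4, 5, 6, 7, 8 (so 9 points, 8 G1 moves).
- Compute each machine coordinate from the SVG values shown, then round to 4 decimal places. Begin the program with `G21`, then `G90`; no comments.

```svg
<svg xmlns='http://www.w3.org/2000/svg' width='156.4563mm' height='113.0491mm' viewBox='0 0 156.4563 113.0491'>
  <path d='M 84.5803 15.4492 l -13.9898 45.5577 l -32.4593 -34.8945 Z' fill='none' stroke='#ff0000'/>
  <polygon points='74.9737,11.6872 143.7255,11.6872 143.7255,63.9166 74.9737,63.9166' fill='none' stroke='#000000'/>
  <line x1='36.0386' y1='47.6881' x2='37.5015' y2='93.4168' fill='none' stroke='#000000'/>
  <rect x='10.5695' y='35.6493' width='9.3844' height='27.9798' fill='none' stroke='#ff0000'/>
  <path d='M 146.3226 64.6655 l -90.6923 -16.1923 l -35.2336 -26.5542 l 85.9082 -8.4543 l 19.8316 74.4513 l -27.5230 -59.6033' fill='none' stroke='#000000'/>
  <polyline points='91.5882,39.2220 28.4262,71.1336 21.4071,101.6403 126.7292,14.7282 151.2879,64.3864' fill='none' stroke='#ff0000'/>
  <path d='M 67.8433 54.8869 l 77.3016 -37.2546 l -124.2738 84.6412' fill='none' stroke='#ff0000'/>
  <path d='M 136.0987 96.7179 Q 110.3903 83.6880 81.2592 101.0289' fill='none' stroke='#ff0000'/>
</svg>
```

G21
G90
G0 X84.5803 Y97.5999
M3 S463
G01 X70.5905 Y52.0422 F1736
G01 X38.1312 Y86.9367
G01 X84.5803 Y97.5999
M5
G0 X74.9737 Y101.3619
M3 S856
G01 X143.7255 Y101.3619 F994
G01 X143.7255 Y49.1325
G01 X74.9737 Y49.1325
G01 X74.9737 Y101.3619
M5
G0 X36.0386 Y65.3610
M3 S856
G01 X37.5015 Y19.6323 F994
M5
G0 X10.5695 Y77.3998
M3 S463
G01 X19.9539 Y77.3998 F1736
G01 X19.9539 Y49.4200
G01 X10.5695 Y49.4200
G01 X10.5695 Y77.3998
M5
G0 X146.3226 Y48.3836
M3 S856
G01 X55.6303 Y64.5759 F994
G01 X20.3967 Y91.1301
G01 X106.3049 Y99.5844
G01 X126.1365 Y25.1331
G01 X98.6135 Y84.7364
M5
G0 X91.5882 Y73.8271
M3 S463
G01 X28.4262 Y41.9155 F1736
G01 X21.4071 Y11.4088
G01 X126.7292 Y98.3209
G01 X151.2879 Y48.6627
M5
G0 X67.8433 Y58.1622
M3 S463
G01 X145.1449 Y95.4168 F1736
G01 X20.8711 Y10.7756
M5
G0 X136.0987 Y16.3312
M3 S463
G01 X129.6181 Y19.1141 F1736
G01 X123.0306 Y20.9480
G01 X116.3361 Y21.8327
G01 X109.5346 Y21.7684
G01 X102.6262 Y20.7550
G01 X95.6108 Y18.7925
G01 X88.4885 Y15.8809
G01 X81.2592 Y12.0202
M5

Since the viewBox matches the mm dimensions, user units are millimetres directly. The only transform is the Y-flip y_m = 113.0491 − y_svg.

Shape 1 is a regular polygon drawn with `<path>`. Its stroke #ff0000 means score at S463, F1736. After flipping Y the toolpath is (84.5803,97.5999) → (70.5905,52.0422) → (38.1312,86.9367) → (84.5803,97.5999), returning to the start.

Shape 2 is a rectangle drawn with `<polygon>`. Its stroke #000000 means cut at S856, F994. After flipping Y the toolpath is (74.9737,101.3619) → (143.7255,101.3619) → (143.7255,49.1325) → (74.9737,49.1325) → (74.9737,101.3619), returning to the start.

Shape 3 is a line segment drawn with `<line>`. Its stroke #000000 means cut at S856, F994. After flipping Y the toolpath is (36.0386,65.3610) → (37.5015,19.6323).

Shape 4 is a rectangle drawn with `<rect>`. Its stroke #ff0000 means score at S463, F1736. After flipping Y the toolpath is (10.5695,77.3998) → (19.9539,77.3998) → (19.9539,49.4200) → (10.5695,49.4200) → (10.5695,77.3998), returning to the start.

Shape 5 is a open polyline drawn with `<path>`. Its stroke #000000 means cut at S856, F994. After flipping Y the toolpath is (146.3226,48.3836) → (55.6303,64.5759) → (20.3967,91.1301) → (106.3049,99.5844) → (126.1365,25.1331) → (98.6135,84.7364).

Shape 6 is a open polyline drawn with `<polyline>`. Its stroke #ff0000 means score at S463, F1736. After flipping Y the toolpath is (91.5882,73.8271) → (28.4262,41.9155) → (21.4071,11.4088) → (126.7292,98.3209) → (151.2879,48.6627).

Shape 7 is a open polyline drawn with `<path>`. Its stroke #ff0000 means score at S463, F1736. After flipping Y the toolpath is (67.8433,58.1622) → (145.1449,95.4168) → (20.8711,10.7756).

Shape 8 is a quadratic bezier drawn with `<path>`. Its stroke #ff0000 means score at S463, F1736. After flipping Y the toolpath is (136.0987,16.3312) → (129.6181,19.1141) → (123.0306,20.9480) → (116.3361,21.8327) → (109.5346,21.7684) → (102.6262,20.7550) → (95.6108,18.7925) → (88.4885,15.8809) → (81.2592,12.0202).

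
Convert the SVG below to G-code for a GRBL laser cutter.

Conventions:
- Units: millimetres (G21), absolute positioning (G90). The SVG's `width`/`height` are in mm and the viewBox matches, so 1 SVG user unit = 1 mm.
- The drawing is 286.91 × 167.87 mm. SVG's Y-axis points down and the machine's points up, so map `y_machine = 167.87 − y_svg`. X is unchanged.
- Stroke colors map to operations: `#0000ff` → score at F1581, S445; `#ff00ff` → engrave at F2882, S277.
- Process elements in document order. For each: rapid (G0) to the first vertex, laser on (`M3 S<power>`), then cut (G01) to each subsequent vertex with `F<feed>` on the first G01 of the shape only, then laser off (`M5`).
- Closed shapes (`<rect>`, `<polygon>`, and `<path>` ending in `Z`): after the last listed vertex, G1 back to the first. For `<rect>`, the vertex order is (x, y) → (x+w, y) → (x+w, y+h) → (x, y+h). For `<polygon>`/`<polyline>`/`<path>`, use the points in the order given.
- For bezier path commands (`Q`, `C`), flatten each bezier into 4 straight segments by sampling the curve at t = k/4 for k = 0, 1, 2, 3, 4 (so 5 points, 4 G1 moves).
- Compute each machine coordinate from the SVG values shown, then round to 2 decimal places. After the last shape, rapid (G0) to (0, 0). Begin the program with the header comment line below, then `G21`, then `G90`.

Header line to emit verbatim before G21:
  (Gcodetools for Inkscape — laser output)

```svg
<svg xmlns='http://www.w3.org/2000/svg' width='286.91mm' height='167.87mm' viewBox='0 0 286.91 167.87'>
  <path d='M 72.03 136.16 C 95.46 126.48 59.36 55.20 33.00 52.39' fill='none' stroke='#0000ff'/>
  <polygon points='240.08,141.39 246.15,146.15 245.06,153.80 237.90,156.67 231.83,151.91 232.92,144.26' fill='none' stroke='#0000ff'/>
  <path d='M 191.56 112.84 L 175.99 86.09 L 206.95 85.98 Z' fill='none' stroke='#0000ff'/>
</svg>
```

(Gcodetools for Inkscape — laser output)
G21
G90
G0 X72.03 Y31.71
M3 S445
G01 X79.52 Y48.49 F1581
G01 X71.19 Y76.17
G01 X53.51 Y102.57
G01 X33.00 Y115.48
M5
G0 X240.08 Y26.48
M3 S445
G01 X246.15 Y21.72 F1581
G01 X245.06 Y14.07
G01 X237.90 Y11.20
G01 X231.83 Y15.96
G01 X232.92 Y23.61
G01 X240.08 Y26.48
M5
G0 X191.56 Y55.03
M3 S445
G01 X175.99 Y81.78 F1581
G01 X206.95 Y81.89
G01 X191.56 Y55.03
M5
G0 X0.00 Y0.00

1 u = 1 mm; y_m = 167.87 − y.

[1] `<path>` cubic bezier, #0000ff→score S445 F1581: (72.03,31.71) → (79.52,48.49) → (71.19,76.17) → (53.51,102.57) → (33.00,115.48)

[2] `<polygon>` regular polygon, #0000ff→score S445 F1581: (240.08,26.48) → (246.15,21.72) → (245.06,14.07) → (237.90,11.20) → (231.83,15.96) → (232.92,23.61) → (240.08,26.48) (closed)

[3] `<path>` regular polygon, #0000ff→score S445 F1581: (191.56,55.03) → (175.99,81.78) → (206.95,81.89) → (191.56,55.03) (closed)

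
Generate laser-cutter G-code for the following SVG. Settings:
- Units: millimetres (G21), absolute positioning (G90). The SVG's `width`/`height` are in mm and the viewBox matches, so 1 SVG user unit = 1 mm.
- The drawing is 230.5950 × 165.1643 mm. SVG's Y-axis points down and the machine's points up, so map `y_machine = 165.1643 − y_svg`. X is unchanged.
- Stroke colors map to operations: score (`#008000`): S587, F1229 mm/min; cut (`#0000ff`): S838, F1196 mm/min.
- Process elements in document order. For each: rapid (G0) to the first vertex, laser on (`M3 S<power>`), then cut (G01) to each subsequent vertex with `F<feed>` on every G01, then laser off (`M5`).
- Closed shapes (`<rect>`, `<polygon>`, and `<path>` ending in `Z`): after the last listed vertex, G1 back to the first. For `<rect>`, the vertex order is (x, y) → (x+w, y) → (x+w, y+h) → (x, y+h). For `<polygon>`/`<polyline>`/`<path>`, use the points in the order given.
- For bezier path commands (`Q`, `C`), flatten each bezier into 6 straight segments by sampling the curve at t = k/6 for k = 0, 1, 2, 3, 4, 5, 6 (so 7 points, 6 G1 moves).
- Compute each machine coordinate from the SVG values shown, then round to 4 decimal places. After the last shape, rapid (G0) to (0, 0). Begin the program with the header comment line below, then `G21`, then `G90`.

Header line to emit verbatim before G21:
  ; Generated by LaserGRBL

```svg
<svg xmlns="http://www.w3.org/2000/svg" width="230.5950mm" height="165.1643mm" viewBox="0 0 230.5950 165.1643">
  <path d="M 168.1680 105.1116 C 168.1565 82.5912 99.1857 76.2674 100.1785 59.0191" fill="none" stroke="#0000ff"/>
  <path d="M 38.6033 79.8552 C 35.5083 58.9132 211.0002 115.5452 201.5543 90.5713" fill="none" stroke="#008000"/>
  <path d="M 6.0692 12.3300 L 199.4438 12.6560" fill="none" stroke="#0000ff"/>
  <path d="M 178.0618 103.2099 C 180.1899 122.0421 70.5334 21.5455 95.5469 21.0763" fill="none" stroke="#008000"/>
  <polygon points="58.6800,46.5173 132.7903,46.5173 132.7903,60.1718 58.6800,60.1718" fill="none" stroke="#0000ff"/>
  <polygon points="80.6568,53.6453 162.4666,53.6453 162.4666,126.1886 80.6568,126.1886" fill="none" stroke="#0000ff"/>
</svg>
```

; Generated by LaserGRBL
G21
G90
G0 X168.1680 Y60.0527
M3 S838
G01 X163.0588 Y70.0887 F1196
G01 X150.3154 Y78.1787 F1196
G01 X133.7966 Y85.0760 F1196
G01 X117.3616 Y91.5339 F1196
G01 X104.8692 Y98.3059 F1196
G01 X100.1785 Y106.1452 F1196
M5
G0 X38.6033 Y85.3091
M3 S587
G01 X50.2551 Y90.0525 F1229
G01 X81.5734 Y86.2887 F1229
G01 X122.4604 Y78.4391 F1229
G01 X162.8181 Y70.9255 F1229
G01 X192.5488 Y68.1696 F1229
G01 X201.5543 Y74.5930 F1229
M5
G0 X6.0692 Y152.8343
M3 S838
G01 X199.4438 Y152.5083 F1196
M5
G0 X178.0618 Y61.9544
M3 S587
G01 X170.9515 Y61.4668 F1229
G01 X152.0563 Y74.7742 F1229
G01 X128.2223 Y95.7832 F1229
G01 X106.2955 Y118.4006 F1229
G01 X93.1217 Y136.5333 F1229
G01 X95.5469 Y144.0880 F1229
M5
G0 X58.6800 Y118.6470
M3 S838
G01 X132.7903 Y118.6470 F1196
G01 X132.7903 Y104.9925 F1196
G01 X58.6800 Y104.9925 F1196
G01 X58.6800 Y118.6470 F1196
M5
G0 X80.6568 Y111.5190
M3 S838
G01 X162.4666 Y111.5190 F1196
G01 X162.4666 Y38.9757 F1196
G01 X80.6568 Y38.9757 F1196
G01 X80.6568 Y111.5190 F1196
M5
G0 X0.0000 Y0.0000

1 u = 1 mm; y_m = 165.1643 − y.

[1] `<path>` cubic bezier, #0000ff→cut S838 F1196: (168.1680,60.0527) → (163.0588,70.0887) → (150.3154,78.1787) → (133.7966,85.0760) → (117.3616,91.5339) → (104.8692,98.3059) → (100.1785,106.1452)

[2] `<path>` cubic bezier, #008000→score S587 F1229: (38.6033,85.3091) → (50.2551,90.0525) → (81.5734,86.2887) → (122.4604,78.4391) → (162.8181,70.9255) → (192.5488,68.1696) → (201.5543,74.5930)

[3] `<path>` line segment, #0000ff→cut S838 F1196: (6.0692,152.8343) → (199.4438,152.5083)

[4] `<path>` cubic bezier, #008000→score S587 F1229: (178.0618,61.9544) → (170.9515,61.4668) → (152.0563,74.7742) → (128.2223,95.7832) → (106.2955,118.4006) → (93.1217,136.5333) → (95.5469,144.0880)

[5] `<polygon>` rectangle, #0000ff→cut S838 F1196: (58.6800,118.6470) → (132.7903,118.6470) → (132.7903,104.9925) → (58.6800,104.9925) → (58.6800,118.6470) (closed)

[6] `<polygon>` rectangle, #0000ff→cut S838 F1196: (80.6568,111.5190) → (162.4666,111.5190) → (162.4666,38.9757) → (80.6568,38.9757) → (80.6568,111.5190) (closed)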